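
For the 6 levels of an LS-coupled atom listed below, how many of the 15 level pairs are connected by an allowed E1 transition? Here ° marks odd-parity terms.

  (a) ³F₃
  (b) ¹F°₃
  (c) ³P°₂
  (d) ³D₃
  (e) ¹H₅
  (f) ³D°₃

3

(a)–(b): forbidden (ΔS).
(a)–(c): forbidden (ΔL).
(a)–(d): forbidden (parity).
(a)–(e): forbidden (parity, ΔS, ΔL, ΔJ).
(a)–(f): allowed.
(b)–(c): forbidden (parity, ΔS, ΔL).
(b)–(d): forbidden (ΔS).
(b)–(e): forbidden (ΔL, ΔJ).
(b)–(f): forbidden (parity, ΔS).
(c)–(d): allowed.
(c)–(e): forbidden (ΔS, ΔL, ΔJ).
(c)–(f): forbidden (parity).
(d)–(e): forbidden (parity, ΔS, ΔL, ΔJ).
(d)–(f): allowed.
(e)–(f): forbidden (ΔS, ΔL, ΔJ).
Allowed pairs: 3 of 15.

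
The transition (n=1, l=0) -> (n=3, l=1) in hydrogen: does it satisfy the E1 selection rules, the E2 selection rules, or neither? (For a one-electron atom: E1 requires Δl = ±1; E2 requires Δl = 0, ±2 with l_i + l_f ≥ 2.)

Δl = 1 − 0 = +1; l_i + l_f = 1.
E1 (Δl = ±1): satisfied.
E2 (Δl = 0,±2, l_i+l_f ≥ 2): not satisfied.

E1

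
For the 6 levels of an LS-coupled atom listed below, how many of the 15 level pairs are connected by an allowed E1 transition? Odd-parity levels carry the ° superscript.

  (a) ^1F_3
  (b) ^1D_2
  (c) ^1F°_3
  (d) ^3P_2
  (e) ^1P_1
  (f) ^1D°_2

5

(a)–(b): forbidden (parity).
(a)–(c): allowed.
(a)–(d): forbidden (parity, ΔS, ΔL).
(a)–(e): forbidden (parity, ΔL, ΔJ).
(a)–(f): allowed.
(b)–(c): allowed.
(b)–(d): forbidden (parity, ΔS).
(b)–(e): forbidden (parity).
(b)–(f): allowed.
(c)–(d): forbidden (ΔS, ΔL).
(c)–(e): forbidden (ΔL, ΔJ).
(c)–(f): forbidden (parity).
(d)–(e): forbidden (parity, ΔS).
(d)–(f): forbidden (ΔS).
(e)–(f): allowed.
Allowed pairs: 5 of 15.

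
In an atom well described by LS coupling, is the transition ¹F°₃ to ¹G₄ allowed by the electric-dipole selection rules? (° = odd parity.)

Parity must change: odd → even — ok.
ΔS = 0: S: 0 → 0 — ok.
ΔL = 0, ±1 (not L=0↔0): L: 3 → 4, ΔL = +1 — ok.
ΔJ = 0, ±1 (not J=0↔0): J: 3 → 4, ΔJ = +1 — ok.
All four E1 rules are satisfied.

allowed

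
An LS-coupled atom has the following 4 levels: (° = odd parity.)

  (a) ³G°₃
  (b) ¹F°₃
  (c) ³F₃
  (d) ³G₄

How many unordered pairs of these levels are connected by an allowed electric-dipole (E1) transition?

2

(a)–(b): forbidden (parity, ΔS).
(a)–(c): allowed.
(a)–(d): allowed.
(b)–(c): forbidden (ΔS).
(b)–(d): forbidden (ΔS).
(c)–(d): forbidden (parity).
Allowed pairs: 2 of 6.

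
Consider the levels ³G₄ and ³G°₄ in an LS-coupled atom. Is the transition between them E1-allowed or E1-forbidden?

allowed

Parity must change: even → odd — satisfied.
ΔS = 0: S: 1 → 1 — satisfied.
ΔL = 0, ±1 (not L=0↔0): L: 4 → 4, ΔL = +0 — satisfied.
ΔJ = 0, ±1 (not J=0↔0): J: 4 → 4, ΔJ = +0 — satisfied.
All four E1 rules are satisfied.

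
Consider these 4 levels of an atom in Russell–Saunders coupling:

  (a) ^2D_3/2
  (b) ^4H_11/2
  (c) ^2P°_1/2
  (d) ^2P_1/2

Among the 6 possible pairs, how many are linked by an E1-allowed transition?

(a)–(b): forbidden (parity, ΔS, ΔL, ΔJ).
(a)–(c): allowed.
(a)–(d): forbidden (parity).
(b)–(c): forbidden (ΔS, ΔL, ΔJ).
(b)–(d): forbidden (parity, ΔS, ΔL, ΔJ).
(c)–(d): allowed.
Allowed pairs: 2 of 6.

2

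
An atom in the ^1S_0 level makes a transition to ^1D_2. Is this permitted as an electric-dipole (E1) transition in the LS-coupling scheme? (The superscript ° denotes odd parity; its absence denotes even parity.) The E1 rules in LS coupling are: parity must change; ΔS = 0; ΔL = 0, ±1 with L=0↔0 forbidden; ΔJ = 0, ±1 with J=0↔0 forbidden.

forbidden

ΔS = 0: S: 0 → 0 — ✓.
ΔJ = 0, ±1 (not J=0↔0): J: 0 → 2, ΔJ = +2 — ✗.
Parity must change: even → even — ✗.
ΔL = 0, ±1 (not L=0↔0): L: 0 → 2, ΔL = +2 — ✗.
Rule(s) violated: parity, ΔL, ΔJ.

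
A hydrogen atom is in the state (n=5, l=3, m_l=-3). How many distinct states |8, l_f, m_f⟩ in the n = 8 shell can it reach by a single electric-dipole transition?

E1 requires Δl = ±1, so l_f ∈ {2, 4}; with 0 ≤ l_f ≤ n_f−1 = 7, the allowed l_f values are {2, 4}.
For l_f = 2: m_f ∈ {m_i−1, m_i, m_i+1} ∩ [−2, 2] = {-2} → 1 state.
For l_f = 4: m_f ∈ {m_i−1, m_i, m_i+1} ∩ [−4, 4] = {-4, -3, -2} → 3 states.
Total: 4.

4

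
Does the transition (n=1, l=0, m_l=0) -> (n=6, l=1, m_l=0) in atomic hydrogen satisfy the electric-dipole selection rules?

Initial l = 0, final l = 1, so Δl = +1. E1 requires Δl = ±1: passes.
m_l: 0 → 0 (Δm_l = +0). |Δm_l| ≤ 1 passes.
All E1 selection rules are satisfied.

allowed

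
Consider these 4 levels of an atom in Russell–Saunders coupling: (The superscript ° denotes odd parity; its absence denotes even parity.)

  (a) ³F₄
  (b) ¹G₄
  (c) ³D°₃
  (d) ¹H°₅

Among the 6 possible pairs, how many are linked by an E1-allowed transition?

(a)–(b): forbidden (parity, ΔS).
(a)–(c): allowed.
(a)–(d): forbidden (ΔS, ΔL).
(b)–(c): forbidden (ΔS, ΔL).
(b)–(d): allowed.
(c)–(d): forbidden (parity, ΔS, ΔL, ΔJ).
Allowed pairs: 2 of 6.

2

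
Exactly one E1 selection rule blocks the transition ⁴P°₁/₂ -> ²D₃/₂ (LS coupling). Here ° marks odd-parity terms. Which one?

Reading off the term symbols: S 3/2→1/2, L 1→2, J 1/2→3/2, parity odd→even.
Parity must change: odd → even — passes.
ΔS = 0: S: 3/2 → 1/2 — fails.
ΔL = 0, ±1 (not L=0↔0): L: 1 → 2, ΔL = +1 — passes.
ΔJ = 0, ±1 (not J=0↔0): J: 1/2 → 3/2, ΔJ = +1 — passes.

the ΔS = 0 rule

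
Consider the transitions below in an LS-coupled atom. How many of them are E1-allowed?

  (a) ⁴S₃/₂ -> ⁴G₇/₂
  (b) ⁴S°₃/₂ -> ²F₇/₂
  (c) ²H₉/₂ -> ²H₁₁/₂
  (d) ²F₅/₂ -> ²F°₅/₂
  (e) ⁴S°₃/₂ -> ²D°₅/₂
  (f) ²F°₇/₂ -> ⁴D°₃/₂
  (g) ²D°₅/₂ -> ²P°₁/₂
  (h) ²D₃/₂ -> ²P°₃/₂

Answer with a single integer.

(a) forbidden (parity, ΔL, ΔJ fail)
(b) forbidden (ΔS, ΔL, ΔJ fail)
(c) forbidden (parity fails)
(d) allowed
(e) forbidden (parity, ΔS, ΔL fail)
(f) forbidden (parity, ΔS, ΔJ fail)
(g) forbidden (parity, ΔJ fail)
(h) allowed
Total allowed: 2 of 8.

2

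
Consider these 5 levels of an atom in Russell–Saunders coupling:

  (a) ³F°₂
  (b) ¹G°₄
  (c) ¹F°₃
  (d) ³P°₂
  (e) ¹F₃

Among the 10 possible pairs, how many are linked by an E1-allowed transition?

(a)–(b): forbidden (parity, ΔS, ΔJ).
(a)–(c): forbidden (parity, ΔS).
(a)–(d): forbidden (parity, ΔL).
(a)–(e): forbidden (ΔS).
(b)–(c): forbidden (parity).
(b)–(d): forbidden (parity, ΔS, ΔL, ΔJ).
(b)–(e): allowed.
(c)–(d): forbidden (parity, ΔS, ΔL).
(c)–(e): allowed.
(d)–(e): forbidden (ΔS, ΔL).
Allowed pairs: 2 of 10.

2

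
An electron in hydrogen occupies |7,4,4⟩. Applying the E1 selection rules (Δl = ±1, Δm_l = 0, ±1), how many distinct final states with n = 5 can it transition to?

1

E1 requires Δl = ±1, so l_f ∈ {3, 5}; with 0 ≤ l_f ≤ n_f−1 = 4, the allowed l_f values are {3}.
For l_f = 3: m_f ∈ {m_i−1, m_i, m_i+1} ∩ [−3, 3] = {3} → 1 state.
Total: 1.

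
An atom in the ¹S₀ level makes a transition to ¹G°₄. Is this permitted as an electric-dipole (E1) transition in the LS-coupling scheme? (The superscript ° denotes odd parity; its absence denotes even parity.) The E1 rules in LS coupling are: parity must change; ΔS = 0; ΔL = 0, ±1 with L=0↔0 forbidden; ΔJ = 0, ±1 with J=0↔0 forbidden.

Reading off the term symbols: S 0→0, L 0→4, J 0→4, parity even→odd.
Parity must change: even → odd — ok.
ΔS = 0: S: 0 → 0 — ok.
ΔL = 0, ±1 (not L=0↔0): L: 0 → 4, ΔL = +4 — fails.
ΔJ = 0, ±1 (not J=0↔0): J: 0 → 4, ΔJ = +4 — fails.
Rule(s) violated: ΔL, ΔJ.

forbidden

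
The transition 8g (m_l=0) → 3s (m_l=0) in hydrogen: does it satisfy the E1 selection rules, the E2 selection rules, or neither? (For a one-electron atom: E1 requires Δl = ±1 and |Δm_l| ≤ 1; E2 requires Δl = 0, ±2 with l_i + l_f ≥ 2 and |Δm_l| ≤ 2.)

neither

Δl = 0 − 4 = -4; l_i + l_f = 4.
Δm_l = +0.
E1 (Δl = ±1, |Δm_l| ≤ 1): not satisfied.
E2 (Δl = 0,±2, l_i+l_f ≥ 2, |Δm_l| ≤ 2): not satisfied.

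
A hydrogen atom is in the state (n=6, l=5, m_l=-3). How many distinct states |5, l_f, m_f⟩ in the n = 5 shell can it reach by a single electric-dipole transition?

E1 requires Δl = ±1, so l_f ∈ {4, 6}; with 0 ≤ l_f ≤ n_f−1 = 4, the allowed l_f values are {4}.
For l_f = 4: m_f ∈ {m_i−1, m_i, m_i+1} ∩ [−4, 4] = {-4, -3, -2} → 3 states.
Total: 3.

3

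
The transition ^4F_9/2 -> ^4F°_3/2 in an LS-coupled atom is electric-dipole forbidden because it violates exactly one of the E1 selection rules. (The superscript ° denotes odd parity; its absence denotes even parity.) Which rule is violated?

the ΔJ = 0, ±1 rule

Reading off the term symbols: S 3/2→3/2, L 3→3, J 9/2→3/2, parity even→odd.
Parity must change: even → odd — passes.
ΔS = 0: S: 3/2 → 3/2 — passes.
ΔL = 0, ±1 (not L=0↔0): L: 3 → 3, ΔL = +0 — passes.
ΔJ = 0, ±1 (not J=0↔0): J: 9/2 → 3/2, ΔJ = -3 — fails.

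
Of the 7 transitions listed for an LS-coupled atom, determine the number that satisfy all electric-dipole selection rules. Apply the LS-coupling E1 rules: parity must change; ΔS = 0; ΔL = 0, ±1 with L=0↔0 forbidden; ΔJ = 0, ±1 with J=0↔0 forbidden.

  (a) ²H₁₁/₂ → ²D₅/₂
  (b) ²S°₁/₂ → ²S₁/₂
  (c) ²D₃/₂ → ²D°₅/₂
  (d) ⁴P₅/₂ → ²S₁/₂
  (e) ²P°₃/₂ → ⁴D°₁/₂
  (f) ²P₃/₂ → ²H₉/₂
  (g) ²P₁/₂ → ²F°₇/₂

(a) forbidden (parity, ΔL, ΔJ fail)
(b) forbidden (ΔL fails)
(c) allowed
(d) forbidden (parity, ΔS, ΔJ fail)
(e) forbidden (parity, ΔS fail)
(f) forbidden (parity, ΔL, ΔJ fail)
(g) forbidden (ΔL, ΔJ fail)
Total allowed: 1 of 7.

1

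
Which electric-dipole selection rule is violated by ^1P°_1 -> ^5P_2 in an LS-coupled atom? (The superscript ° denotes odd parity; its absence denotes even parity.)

Parity must change: odd → even — ✓.
ΔS = 0: S: 0 → 2 — ✗.
ΔL = 0, ±1 (not L=0↔0): L: 1 → 1, ΔL = +0 — ✓.
ΔJ = 0, ±1 (not J=0↔0): J: 1 → 2, ΔJ = +1 — ✓.

the ΔS = 0 rule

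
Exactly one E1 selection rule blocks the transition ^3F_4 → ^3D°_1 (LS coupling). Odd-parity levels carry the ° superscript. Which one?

the ΔJ = 0, ±1 rule

Parity must change: even → odd — passes.
ΔS = 0: S: 1 → 1 — passes.
ΔL = 0, ±1 (not L=0↔0): L: 3 → 2, ΔL = -1 — passes.
ΔJ = 0, ±1 (not J=0↔0): J: 4 → 1, ΔJ = -3 — fails.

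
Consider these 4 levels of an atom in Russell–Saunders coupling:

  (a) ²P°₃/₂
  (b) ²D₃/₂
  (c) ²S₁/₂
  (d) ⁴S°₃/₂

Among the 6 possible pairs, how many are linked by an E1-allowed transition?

2

(a)–(b): allowed.
(a)–(c): allowed.
(a)–(d): forbidden (parity, ΔS).
(b)–(c): forbidden (parity, ΔL).
(b)–(d): forbidden (ΔS, ΔL).
(c)–(d): forbidden (ΔS, ΔL).
Allowed pairs: 2 of 6.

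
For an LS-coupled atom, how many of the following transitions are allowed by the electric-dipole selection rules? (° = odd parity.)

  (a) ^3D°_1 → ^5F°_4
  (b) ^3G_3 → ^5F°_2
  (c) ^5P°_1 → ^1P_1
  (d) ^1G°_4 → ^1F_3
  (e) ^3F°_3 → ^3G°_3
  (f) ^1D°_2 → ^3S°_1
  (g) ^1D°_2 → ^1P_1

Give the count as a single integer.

2

(a) forbidden (parity, ΔS, ΔJ fail)
(b) forbidden (ΔS fails)
(c) forbidden (ΔS fails)
(d) allowed
(e) forbidden (parity fails)
(f) forbidden (parity, ΔS, ΔL fail)
(g) allowed
Total allowed: 2 of 7.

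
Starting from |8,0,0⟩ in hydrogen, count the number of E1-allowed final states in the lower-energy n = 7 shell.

3

E1 requires Δl = ±1, so l_f ∈ {-1, 1}; with 0 ≤ l_f ≤ n_f−1 = 6, the allowed l_f values are {1}.
For l_f = 1: m_f ∈ {m_i−1, m_i, m_i+1} ∩ [−1, 1] = {-1, 0, 1} → 3 states.
Total: 3.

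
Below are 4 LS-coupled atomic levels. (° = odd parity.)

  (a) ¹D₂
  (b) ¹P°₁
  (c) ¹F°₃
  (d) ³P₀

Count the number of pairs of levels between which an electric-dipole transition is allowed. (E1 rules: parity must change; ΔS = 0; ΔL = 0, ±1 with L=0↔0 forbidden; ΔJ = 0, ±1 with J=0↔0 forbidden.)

2

(a)–(b): allowed.
(a)–(c): allowed.
(a)–(d): forbidden (parity, ΔS, ΔJ).
(b)–(c): forbidden (parity, ΔL, ΔJ).
(b)–(d): forbidden (ΔS).
(c)–(d): forbidden (ΔS, ΔL, ΔJ).
Allowed pairs: 2 of 6.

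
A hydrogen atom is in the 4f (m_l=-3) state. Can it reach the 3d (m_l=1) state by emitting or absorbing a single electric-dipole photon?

Initial l = 3, final l = 2, so Δl = -1. E1 requires Δl = ±1: passes.
m_l: -3 → 1 (Δm_l = +4). |Δm_l| ≤ 1 fails.
The transition is electric-dipole forbidden.

forbidden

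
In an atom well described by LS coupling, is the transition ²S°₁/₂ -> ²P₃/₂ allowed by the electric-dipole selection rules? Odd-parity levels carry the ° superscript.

Reading off the term symbols: S 1/2→1/2, L 0→1, J 1/2→3/2, parity odd→even.
ΔS = 0: S: 1/2 → 1/2 — ok.
ΔL = 0, ±1 (not L=0↔0): L: 0 → 1, ΔL = +1 — ok.
ΔJ = 0, ±1 (not J=0↔0): J: 1/2 → 3/2, ΔJ = +1 — ok.
Parity must change: odd → even — ok.
All four E1 rules are satisfied.

allowed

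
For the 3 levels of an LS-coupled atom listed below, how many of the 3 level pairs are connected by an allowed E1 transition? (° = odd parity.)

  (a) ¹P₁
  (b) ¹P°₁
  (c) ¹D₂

2

(a)–(b): allowed.
(a)–(c): forbidden (parity).
(b)–(c): allowed.
Allowed pairs: 2 of 3.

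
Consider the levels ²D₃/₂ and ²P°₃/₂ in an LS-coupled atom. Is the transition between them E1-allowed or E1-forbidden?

ΔL = 0, ±1 (not L=0↔0): L: 2 → 1, ΔL = -1 — satisfied.
ΔS = 0: S: 1/2 → 1/2 — satisfied.
ΔJ = 0, ±1 (not J=0↔0): J: 3/2 → 3/2, ΔJ = +0 — satisfied.
Parity must change: even → odd — satisfied.
All four E1 rules are satisfied.

allowed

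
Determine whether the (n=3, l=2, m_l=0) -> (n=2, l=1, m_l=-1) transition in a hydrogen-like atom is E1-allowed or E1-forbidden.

l: 2 → 1 (Δl = -1). Δl = ±1 ok.
m_l: 0 → -1 (Δm_l = -1). |Δm_l| ≤ 1 ok.
All E1 selection rules are satisfied.

allowed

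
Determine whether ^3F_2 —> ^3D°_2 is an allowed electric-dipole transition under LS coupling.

Parity must change: even → odd — ✓.
ΔS = 0: S: 1 → 1 — ✓.
ΔL = 0, ±1 (not L=0↔0): L: 3 → 2, ΔL = -1 — ✓.
ΔJ = 0, ±1 (not J=0↔0): J: 2 → 2, ΔJ = +0 — ✓.
All four E1 rules are satisfied.

allowed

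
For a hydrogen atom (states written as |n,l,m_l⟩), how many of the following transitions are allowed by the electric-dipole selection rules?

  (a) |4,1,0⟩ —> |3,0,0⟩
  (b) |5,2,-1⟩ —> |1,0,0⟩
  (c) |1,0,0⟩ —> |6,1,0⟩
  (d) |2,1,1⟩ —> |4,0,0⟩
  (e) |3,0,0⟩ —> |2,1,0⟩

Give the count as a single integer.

(a) allowed
(b) forbidden — Δl = -2 (E1 requires Δl = ±1)
(c) allowed
(d) allowed
(e) allowed
Total allowed: 4 of 5.

4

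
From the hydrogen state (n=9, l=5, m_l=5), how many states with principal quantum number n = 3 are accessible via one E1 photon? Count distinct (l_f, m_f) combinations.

E1 requires l_f ∈ {4, 6}, but neither lies in [0, 2], so no final state is reachable.
Total: 0.

0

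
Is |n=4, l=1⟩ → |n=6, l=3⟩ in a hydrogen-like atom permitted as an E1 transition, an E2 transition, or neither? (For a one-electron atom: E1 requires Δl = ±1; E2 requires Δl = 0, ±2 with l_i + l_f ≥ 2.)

Δl = 3 − 1 = +2; l_i + l_f = 4.
E1 (Δl = ±1): not satisfied.
E2 (Δl = 0,±2, l_i+l_f ≥ 2): satisfied.

E2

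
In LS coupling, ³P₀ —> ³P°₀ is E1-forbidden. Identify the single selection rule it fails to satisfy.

Initial level: S=1, L=1, J=0, parity even. Final level: S=1, L=1, J=0, parity odd.
Parity must change: even → odd — passes.
ΔS = 0: S: 1 → 1 — passes.
ΔL = 0, ±1 (not L=0↔0): L: 1 → 1, ΔL = +0 — passes.
ΔJ = 0, ±1 (not J=0↔0): J: 0 → 0, ΔJ = +0 — fails.

the J=0 ↔ J=0 exclusion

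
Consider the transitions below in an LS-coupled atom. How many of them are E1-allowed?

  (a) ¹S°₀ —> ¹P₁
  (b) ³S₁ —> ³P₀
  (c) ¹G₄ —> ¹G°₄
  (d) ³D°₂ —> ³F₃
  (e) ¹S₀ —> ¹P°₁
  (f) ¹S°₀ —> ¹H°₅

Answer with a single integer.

(a) allowed
(b) forbidden (parity fails)
(c) allowed
(d) allowed
(e) allowed
(f) forbidden (parity, ΔL, ΔJ fail)
Total allowed: 4 of 6.

4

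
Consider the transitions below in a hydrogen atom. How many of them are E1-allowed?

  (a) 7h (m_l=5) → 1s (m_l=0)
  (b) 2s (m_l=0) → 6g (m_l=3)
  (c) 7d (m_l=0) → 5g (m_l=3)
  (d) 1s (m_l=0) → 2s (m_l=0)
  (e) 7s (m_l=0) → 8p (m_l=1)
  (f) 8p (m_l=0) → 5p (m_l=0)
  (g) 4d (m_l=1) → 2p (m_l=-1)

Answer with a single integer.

(a) forbidden — Δl = -5 (E1 requires Δl = ±1); Δm_l = -5 (E1 requires Δm_l = 0, ±1)
(b) forbidden — Δl = +4 (E1 requires Δl = ±1); Δm_l = +3 (E1 requires Δm_l = 0, ±1)
(c) forbidden — Δl = +2 (E1 requires Δl = ±1); Δm_l = +3 (E1 requires Δm_l = 0, ±1)
(d) forbidden — Δl = +0 (E1 requires Δl = ±1)
(e) allowed
(f) forbidden — Δl = +0 (E1 requires Δl = ±1)
(g) forbidden — Δm_l = -2 (E1 requires Δm_l = 0, ±1)
Total allowed: 1 of 7.

1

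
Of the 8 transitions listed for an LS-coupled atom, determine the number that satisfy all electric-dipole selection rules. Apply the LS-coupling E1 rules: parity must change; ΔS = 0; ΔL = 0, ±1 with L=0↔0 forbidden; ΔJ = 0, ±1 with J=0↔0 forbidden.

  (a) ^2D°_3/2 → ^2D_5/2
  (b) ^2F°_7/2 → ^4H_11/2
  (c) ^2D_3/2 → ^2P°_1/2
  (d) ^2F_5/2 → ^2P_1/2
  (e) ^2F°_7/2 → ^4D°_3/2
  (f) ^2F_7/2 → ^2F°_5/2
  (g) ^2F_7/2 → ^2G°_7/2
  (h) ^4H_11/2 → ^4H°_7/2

(a) allowed
(b) forbidden (ΔS, ΔL, ΔJ fail)
(c) allowed
(d) forbidden (parity, ΔL, ΔJ fail)
(e) forbidden (parity, ΔS, ΔJ fail)
(f) allowed
(g) allowed
(h) forbidden (ΔJ fails)
Total allowed: 4 of 8.

4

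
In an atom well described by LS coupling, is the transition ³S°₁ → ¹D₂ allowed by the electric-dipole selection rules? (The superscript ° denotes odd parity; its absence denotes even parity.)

Initial level: S=1, L=0, J=1, parity odd. Final level: S=0, L=2, J=2, parity even.
Parity must change: odd → even — ✓.
ΔS = 0: S: 1 → 0 — ✗.
ΔL = 0, ±1 (not L=0↔0): L: 0 → 2, ΔL = +2 — ✗.
ΔJ = 0, ±1 (not J=0↔0): J: 1 → 2, ΔJ = +1 — ✓.
Rule(s) violated: ΔS, ΔL.

forbidden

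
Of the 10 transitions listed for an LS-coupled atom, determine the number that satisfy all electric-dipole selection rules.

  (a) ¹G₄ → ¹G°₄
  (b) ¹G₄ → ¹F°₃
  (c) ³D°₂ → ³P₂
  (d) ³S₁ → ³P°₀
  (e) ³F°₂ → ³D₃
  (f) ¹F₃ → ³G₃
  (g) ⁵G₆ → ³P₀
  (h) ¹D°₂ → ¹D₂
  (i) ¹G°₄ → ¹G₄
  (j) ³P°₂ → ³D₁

8

(a) allowed
(b) allowed
(c) allowed
(d) allowed
(e) allowed
(f) forbidden (parity, ΔS fail)
(g) forbidden (parity, ΔS, ΔL, ΔJ fail)
(h) allowed
(i) allowed
(j) allowed
Total allowed: 8 of 10.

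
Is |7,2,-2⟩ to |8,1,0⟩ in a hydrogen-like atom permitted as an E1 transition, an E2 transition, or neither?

neither

Δl = 1 − 2 = -1; l_i + l_f = 3.
Δm_l = +2.
E1 (Δl = ±1, |Δm_l| ≤ 1): not satisfied.
E2 (Δl = 0,±2, l_i+l_f ≥ 2, |Δm_l| ≤ 2): not satisfied.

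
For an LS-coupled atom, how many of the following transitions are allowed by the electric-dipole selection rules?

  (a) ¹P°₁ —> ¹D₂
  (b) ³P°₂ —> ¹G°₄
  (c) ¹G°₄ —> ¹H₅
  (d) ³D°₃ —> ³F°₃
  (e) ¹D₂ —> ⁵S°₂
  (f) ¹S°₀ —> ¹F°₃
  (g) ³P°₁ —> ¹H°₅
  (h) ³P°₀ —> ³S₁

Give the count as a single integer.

(a) allowed
(b) forbidden (parity, ΔS, ΔL, ΔJ fail)
(c) allowed
(d) forbidden (parity fails)
(e) forbidden (ΔS, ΔL fail)
(f) forbidden (parity, ΔL, ΔJ fail)
(g) forbidden (parity, ΔS, ΔL, ΔJ fail)
(h) allowed
Total allowed: 3 of 8.

3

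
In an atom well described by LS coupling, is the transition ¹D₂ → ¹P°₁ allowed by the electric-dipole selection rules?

allowed

Parity must change: even → odd — satisfied.
ΔS = 0: S: 0 → 0 — satisfied.
ΔL = 0, ±1 (not L=0↔0): L: 2 → 1, ΔL = -1 — satisfied.
ΔJ = 0, ±1 (not J=0↔0): J: 2 → 1, ΔJ = -1 — satisfied.
All four E1 rules are satisfied.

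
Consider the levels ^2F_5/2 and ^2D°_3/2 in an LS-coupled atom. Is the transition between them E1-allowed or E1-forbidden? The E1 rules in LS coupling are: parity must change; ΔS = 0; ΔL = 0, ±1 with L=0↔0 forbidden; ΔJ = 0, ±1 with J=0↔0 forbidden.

allowed

Parity must change: even → odd — passes.
ΔS = 0: S: 1/2 → 1/2 — passes.
ΔL = 0, ±1 (not L=0↔0): L: 3 → 2, ΔL = -1 — passes.
ΔJ = 0, ±1 (not J=0↔0): J: 5/2 → 3/2, ΔJ = -1 — passes.
All four E1 rules are satisfied.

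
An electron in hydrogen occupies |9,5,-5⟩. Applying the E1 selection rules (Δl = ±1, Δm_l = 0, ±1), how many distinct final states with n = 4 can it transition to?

E1 requires l_f ∈ {4, 6}, but neither lies in [0, 3], so no final state is reachable.
Total: 0.

0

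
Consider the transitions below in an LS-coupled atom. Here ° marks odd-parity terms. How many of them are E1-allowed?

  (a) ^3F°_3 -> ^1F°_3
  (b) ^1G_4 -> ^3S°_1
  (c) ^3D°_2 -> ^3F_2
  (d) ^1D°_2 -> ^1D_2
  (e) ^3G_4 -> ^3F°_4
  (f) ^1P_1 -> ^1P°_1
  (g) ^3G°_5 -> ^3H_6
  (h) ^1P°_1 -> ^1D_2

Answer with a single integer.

(a) forbidden (parity, ΔS fail)
(b) forbidden (ΔS, ΔL, ΔJ fail)
(c) allowed
(d) allowed
(e) allowed
(f) allowed
(g) allowed
(h) allowed
Total allowed: 6 of 8.

6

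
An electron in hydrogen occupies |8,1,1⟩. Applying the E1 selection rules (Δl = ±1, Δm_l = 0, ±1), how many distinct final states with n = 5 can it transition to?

4

E1 requires Δl = ±1, so l_f ∈ {0, 2}; with 0 ≤ l_f ≤ n_f−1 = 4, the allowed l_f values are {0, 2}.
For l_f = 0: m_f ∈ {m_i−1, m_i, m_i+1} ∩ [−0, 0] = {0} → 1 state.
For l_f = 2: m_f ∈ {m_i−1, m_i, m_i+1} ∩ [−2, 2] = {0, 1, 2} → 3 states.
Total: 4.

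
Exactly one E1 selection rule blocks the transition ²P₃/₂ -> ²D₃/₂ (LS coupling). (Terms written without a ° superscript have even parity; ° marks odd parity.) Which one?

Initial level: S=1/2, L=1, J=3/2, parity even. Final level: S=1/2, L=2, J=3/2, parity even.
Parity must change: even → even — fails.
ΔL = 0, ±1 (not L=0↔0): L: 1 → 2, ΔL = +1 — ok.
ΔJ = 0, ±1 (not J=0↔0): J: 3/2 → 3/2, ΔJ = +0 — ok.
ΔS = 0: S: 1/2 → 1/2 — ok.

parity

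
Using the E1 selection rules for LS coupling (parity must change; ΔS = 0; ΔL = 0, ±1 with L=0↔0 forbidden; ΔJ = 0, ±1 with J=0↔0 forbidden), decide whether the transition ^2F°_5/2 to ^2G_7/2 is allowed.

Reading off the term symbols: S 1/2→1/2, L 3→4, J 5/2→7/2, parity odd→even.
Parity must change: odd → even — passes.
ΔS = 0: S: 1/2 → 1/2 — passes.
ΔL = 0, ±1 (not L=0↔0): L: 3 → 4, ΔL = +1 — passes.
ΔJ = 0, ±1 (not J=0↔0): J: 5/2 → 7/2, ΔJ = +1 — passes.
All four E1 rules are satisfied.

allowed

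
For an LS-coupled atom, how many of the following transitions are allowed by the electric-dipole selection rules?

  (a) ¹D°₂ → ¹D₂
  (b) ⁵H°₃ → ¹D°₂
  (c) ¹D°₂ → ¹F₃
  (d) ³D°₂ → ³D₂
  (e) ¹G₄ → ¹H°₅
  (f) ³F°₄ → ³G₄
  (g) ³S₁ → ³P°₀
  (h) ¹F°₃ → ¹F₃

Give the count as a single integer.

7

(a) allowed
(b) forbidden (parity, ΔS, ΔL fail)
(c) allowed
(d) allowed
(e) allowed
(f) allowed
(g) allowed
(h) allowed
Total allowed: 7 of 8.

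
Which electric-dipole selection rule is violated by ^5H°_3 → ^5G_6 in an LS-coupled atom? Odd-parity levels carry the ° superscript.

Parity must change: odd → even — passes.
ΔS = 0: S: 2 → 2 — passes.
ΔL = 0, ±1 (not L=0↔0): L: 5 → 4, ΔL = -1 — passes.
ΔJ = 0, ±1 (not J=0↔0): J: 3 → 6, ΔJ = +3 — fails.

the ΔJ = 0, ±1 rule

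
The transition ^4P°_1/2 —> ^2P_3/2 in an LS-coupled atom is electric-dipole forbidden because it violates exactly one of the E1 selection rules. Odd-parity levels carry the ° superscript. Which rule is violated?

the ΔS = 0 rule

Reading off the term symbols: S 3/2→1/2, L 1→1, J 1/2→3/2, parity odd→even.
Parity must change: odd → even — ok.
ΔS = 0: S: 3/2 → 1/2 — fails.
ΔL = 0, ±1 (not L=0↔0): L: 1 → 1, ΔL = +0 — ok.
ΔJ = 0, ±1 (not J=0↔0): J: 1/2 → 3/2, ΔJ = +1 — ok.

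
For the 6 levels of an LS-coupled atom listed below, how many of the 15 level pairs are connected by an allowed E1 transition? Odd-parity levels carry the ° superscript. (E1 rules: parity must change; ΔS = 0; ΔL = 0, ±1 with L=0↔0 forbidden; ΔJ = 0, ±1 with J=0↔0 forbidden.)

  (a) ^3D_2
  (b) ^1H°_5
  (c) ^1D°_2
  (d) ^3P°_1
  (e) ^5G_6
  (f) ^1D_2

2

(a)–(b): forbidden (ΔS, ΔL, ΔJ).
(a)–(c): forbidden (ΔS).
(a)–(d): allowed.
(a)–(e): forbidden (parity, ΔS, ΔL, ΔJ).
(a)–(f): forbidden (parity, ΔS).
(b)–(c): forbidden (parity, ΔL, ΔJ).
(b)–(d): forbidden (parity, ΔS, ΔL, ΔJ).
(b)–(e): forbidden (ΔS).
(b)–(f): forbidden (ΔL, ΔJ).
(c)–(d): forbidden (parity, ΔS).
(c)–(e): forbidden (ΔS, ΔL, ΔJ).
(c)–(f): allowed.
(d)–(e): forbidden (ΔS, ΔL, ΔJ).
(d)–(f): forbidden (ΔS).
(e)–(f): forbidden (parity, ΔS, ΔL, ΔJ).
Allowed pairs: 2 of 15.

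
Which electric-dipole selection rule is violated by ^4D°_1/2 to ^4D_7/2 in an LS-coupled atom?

the ΔJ = 0, ±1 rule

Reading off the term symbols: S 3/2→3/2, L 2→2, J 1/2→7/2, parity odd→even.
ΔS = 0: S: 3/2 → 3/2 — passes.
ΔL = 0, ±1 (not L=0↔0): L: 2 → 2, ΔL = +0 — passes.
ΔJ = 0, ±1 (not J=0↔0): J: 1/2 → 7/2, ΔJ = +3 — fails.
Parity must change: odd → even — passes.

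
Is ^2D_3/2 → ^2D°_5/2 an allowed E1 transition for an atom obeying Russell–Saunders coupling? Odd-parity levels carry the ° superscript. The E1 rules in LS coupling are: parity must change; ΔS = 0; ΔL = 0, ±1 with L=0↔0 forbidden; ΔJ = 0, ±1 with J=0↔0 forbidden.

ΔJ = 0, ±1 (not J=0↔0): J: 3/2 → 5/2, ΔJ = +1 — satisfied.
Parity must change: even → odd — satisfied.
ΔL = 0, ±1 (not L=0↔0): L: 2 → 2, ΔL = +0 — satisfied.
ΔS = 0: S: 1/2 → 1/2 — satisfied.
All four E1 rules are satisfied.

allowed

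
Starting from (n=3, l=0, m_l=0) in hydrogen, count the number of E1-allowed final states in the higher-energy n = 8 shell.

3

E1 requires Δl = ±1, so l_f ∈ {-1, 1}; with 0 ≤ l_f ≤ n_f−1 = 7, the allowed l_f values are {1}.
For l_f = 1: m_f ∈ {m_i−1, m_i, m_i+1} ∩ [−1, 1] = {-1, 0, 1} → 3 states.
Total: 3.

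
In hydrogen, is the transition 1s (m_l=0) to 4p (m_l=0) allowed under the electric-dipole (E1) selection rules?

allowed

l: 0 → 1 (Δl = +1). Δl = ±1 passes.
Δm_l = 0 − (0) = +0. E1 requires Δm_l = 0, ±1: passes.
All E1 selection rules are satisfied.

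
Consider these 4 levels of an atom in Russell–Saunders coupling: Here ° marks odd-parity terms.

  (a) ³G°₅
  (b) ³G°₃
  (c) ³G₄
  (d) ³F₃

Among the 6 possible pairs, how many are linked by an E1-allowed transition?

3

(a)–(b): forbidden (parity, ΔJ).
(a)–(c): allowed.
(a)–(d): forbidden (ΔJ).
(b)–(c): allowed.
(b)–(d): allowed.
(c)–(d): forbidden (parity).
Allowed pairs: 3 of 6.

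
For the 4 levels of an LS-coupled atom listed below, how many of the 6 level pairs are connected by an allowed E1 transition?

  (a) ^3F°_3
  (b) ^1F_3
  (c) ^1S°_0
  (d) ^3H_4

0

(a)–(b): forbidden (ΔS).
(a)–(c): forbidden (parity, ΔS, ΔL, ΔJ).
(a)–(d): forbidden (ΔL).
(b)–(c): forbidden (ΔL, ΔJ).
(b)–(d): forbidden (parity, ΔS, ΔL).
(c)–(d): forbidden (ΔS, ΔL, ΔJ).
Allowed pairs: 0 of 6.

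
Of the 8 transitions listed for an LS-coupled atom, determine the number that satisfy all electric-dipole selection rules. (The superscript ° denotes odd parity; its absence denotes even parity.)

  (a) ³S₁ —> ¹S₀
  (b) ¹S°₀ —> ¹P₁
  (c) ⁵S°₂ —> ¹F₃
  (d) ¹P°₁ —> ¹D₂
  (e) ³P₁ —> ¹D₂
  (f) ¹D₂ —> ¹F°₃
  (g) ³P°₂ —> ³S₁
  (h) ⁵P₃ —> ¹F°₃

(a) forbidden (parity, ΔS, ΔL fail)
(b) allowed
(c) forbidden (ΔS, ΔL fail)
(d) allowed
(e) forbidden (parity, ΔS fail)
(f) allowed
(g) allowed
(h) forbidden (ΔS, ΔL fail)
Total allowed: 4 of 8.

4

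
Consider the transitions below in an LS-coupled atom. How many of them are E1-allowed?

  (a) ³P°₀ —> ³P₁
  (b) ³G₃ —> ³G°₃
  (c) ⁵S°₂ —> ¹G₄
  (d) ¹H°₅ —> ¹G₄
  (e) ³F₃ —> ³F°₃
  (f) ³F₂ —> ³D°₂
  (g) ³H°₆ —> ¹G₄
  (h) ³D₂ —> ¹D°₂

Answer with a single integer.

5

(a) allowed
(b) allowed
(c) forbidden (ΔS, ΔL, ΔJ fail)
(d) allowed
(e) allowed
(f) allowed
(g) forbidden (ΔS, ΔJ fail)
(h) forbidden (ΔS fails)
Total allowed: 5 of 8.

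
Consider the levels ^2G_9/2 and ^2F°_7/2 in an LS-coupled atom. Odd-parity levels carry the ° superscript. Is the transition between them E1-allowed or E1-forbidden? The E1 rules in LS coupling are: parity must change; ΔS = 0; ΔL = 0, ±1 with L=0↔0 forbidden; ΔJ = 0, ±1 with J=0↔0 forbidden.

allowed

Initial level: S=1/2, L=4, J=9/2, parity even. Final level: S=1/2, L=3, J=7/2, parity odd.
Parity must change: even → odd — satisfied.
ΔS = 0: S: 1/2 → 1/2 — satisfied.
ΔL = 0, ±1 (not L=0↔0): L: 4 → 3, ΔL = -1 — satisfied.
ΔJ = 0, ±1 (not J=0↔0): J: 9/2 → 7/2, ΔJ = -1 — satisfied.
All four E1 rules are satisfied.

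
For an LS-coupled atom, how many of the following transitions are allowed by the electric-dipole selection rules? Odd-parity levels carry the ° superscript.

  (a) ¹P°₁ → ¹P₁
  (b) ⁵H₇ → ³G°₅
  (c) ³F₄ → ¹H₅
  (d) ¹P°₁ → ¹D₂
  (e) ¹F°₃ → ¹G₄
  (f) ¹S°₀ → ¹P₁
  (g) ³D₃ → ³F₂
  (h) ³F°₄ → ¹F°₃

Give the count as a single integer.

4

(a) allowed
(b) forbidden (ΔS, ΔJ fail)
(c) forbidden (parity, ΔS, ΔL fail)
(d) allowed
(e) allowed
(f) allowed
(g) forbidden (parity fails)
(h) forbidden (parity, ΔS fail)
Total allowed: 4 of 8.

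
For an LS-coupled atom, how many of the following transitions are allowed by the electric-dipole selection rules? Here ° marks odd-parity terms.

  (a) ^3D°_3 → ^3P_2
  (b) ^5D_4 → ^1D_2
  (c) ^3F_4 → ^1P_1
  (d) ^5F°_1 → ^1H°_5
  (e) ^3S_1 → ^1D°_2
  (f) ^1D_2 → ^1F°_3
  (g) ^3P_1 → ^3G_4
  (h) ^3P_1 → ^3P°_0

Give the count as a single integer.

(a) allowed
(b) forbidden (parity, ΔS, ΔJ fail)
(c) forbidden (parity, ΔS, ΔL, ΔJ fail)
(d) forbidden (parity, ΔS, ΔL, ΔJ fail)
(e) forbidden (ΔS, ΔL fail)
(f) allowed
(g) forbidden (parity, ΔL, ΔJ fail)
(h) allowed
Total allowed: 3 of 8.

3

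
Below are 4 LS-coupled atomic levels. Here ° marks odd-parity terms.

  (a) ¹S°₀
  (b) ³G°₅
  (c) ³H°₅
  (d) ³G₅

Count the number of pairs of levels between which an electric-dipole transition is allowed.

2

(a)–(b): forbidden (parity, ΔS, ΔL, ΔJ).
(a)–(c): forbidden (parity, ΔS, ΔL, ΔJ).
(a)–(d): forbidden (ΔS, ΔL, ΔJ).
(b)–(c): forbidden (parity).
(b)–(d): allowed.
(c)–(d): allowed.
Allowed pairs: 2 of 6.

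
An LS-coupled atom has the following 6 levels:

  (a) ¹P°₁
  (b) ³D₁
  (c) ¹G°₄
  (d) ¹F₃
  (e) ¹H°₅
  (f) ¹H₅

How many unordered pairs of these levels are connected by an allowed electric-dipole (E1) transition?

(a)–(b): forbidden (ΔS).
(a)–(c): forbidden (parity, ΔL, ΔJ).
(a)–(d): forbidden (ΔL, ΔJ).
(a)–(e): forbidden (parity, ΔL, ΔJ).
(a)–(f): forbidden (ΔL, ΔJ).
(b)–(c): forbidden (ΔS, ΔL, ΔJ).
(b)–(d): forbidden (parity, ΔS, ΔJ).
(b)–(e): forbidden (ΔS, ΔL, ΔJ).
(b)–(f): forbidden (parity, ΔS, ΔL, ΔJ).
(c)–(d): allowed.
(c)–(e): forbidden (parity).
(c)–(f): allowed.
(d)–(e): forbidden (ΔL, ΔJ).
(d)–(f): forbidden (parity, ΔL, ΔJ).
(e)–(f): allowed.
Allowed pairs: 3 of 15.

3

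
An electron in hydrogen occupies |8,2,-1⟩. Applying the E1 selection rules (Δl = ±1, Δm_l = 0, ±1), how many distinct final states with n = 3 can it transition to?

2

E1 requires Δl = ±1, so l_f ∈ {1, 3}; with 0 ≤ l_f ≤ n_f−1 = 2, the allowed l_f values are {1}.
For l_f = 1: m_f ∈ {m_i−1, m_i, m_i+1} ∩ [−1, 1] = {-1, 0} → 2 states.
Total: 2.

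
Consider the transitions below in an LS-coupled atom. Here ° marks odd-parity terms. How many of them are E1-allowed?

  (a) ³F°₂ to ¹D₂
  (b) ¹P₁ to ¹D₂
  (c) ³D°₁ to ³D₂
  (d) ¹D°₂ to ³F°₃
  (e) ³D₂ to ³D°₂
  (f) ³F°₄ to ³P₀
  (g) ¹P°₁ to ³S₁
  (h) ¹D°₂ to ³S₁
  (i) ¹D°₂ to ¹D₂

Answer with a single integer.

3

(a) forbidden (ΔS fails)
(b) forbidden (parity fails)
(c) allowed
(d) forbidden (parity, ΔS fail)
(e) allowed
(f) forbidden (ΔL, ΔJ fail)
(g) forbidden (ΔS fails)
(h) forbidden (ΔS, ΔL fail)
(i) allowed
Total allowed: 3 of 9.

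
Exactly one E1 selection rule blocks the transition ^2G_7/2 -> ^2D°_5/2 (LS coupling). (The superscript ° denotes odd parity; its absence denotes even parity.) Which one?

Initial level: S=1/2, L=4, J=7/2, parity even. Final level: S=1/2, L=2, J=5/2, parity odd.
Parity must change: even → odd — ok.
ΔS = 0: S: 1/2 → 1/2 — ok.
ΔL = 0, ±1 (not L=0↔0): L: 4 → 2, ΔL = -2 — fails.
ΔJ = 0, ±1 (not J=0↔0): J: 7/2 → 5/2, ΔJ = -1 — ok.

the ΔL = 0, ±1 rule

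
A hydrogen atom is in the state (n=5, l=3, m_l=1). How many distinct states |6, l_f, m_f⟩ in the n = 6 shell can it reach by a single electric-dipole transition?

E1 requires Δl = ±1, so l_f ∈ {2, 4}; with 0 ≤ l_f ≤ n_f−1 = 5, the allowed l_f values are {2, 4}.
For l_f = 2: m_f ∈ {m_i−1, m_i, m_i+1} ∩ [−2, 2] = {0, 1, 2} → 3 states.
For l_f = 4: m_f ∈ {m_i−1, m_i, m_i+1} ∩ [−4, 4] = {0, 1, 2} → 3 states.
Total: 6.

6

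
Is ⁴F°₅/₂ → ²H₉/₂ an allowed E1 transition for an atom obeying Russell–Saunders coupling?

Parity must change: odd → even — satisfied.
ΔS = 0: S: 3/2 → 1/2 — violated.
ΔL = 0, ±1 (not L=0↔0): L: 3 → 5, ΔL = +2 — violated.
ΔJ = 0, ±1 (not J=0↔0): J: 5/2 → 9/2, ΔJ = +2 — violated.
Rule(s) violated: ΔS, ΔL, ΔJ.

forbidden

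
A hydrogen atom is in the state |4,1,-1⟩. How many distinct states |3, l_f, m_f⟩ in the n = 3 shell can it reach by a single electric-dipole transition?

4

E1 requires Δl = ±1, so l_f ∈ {0, 2}; with 0 ≤ l_f ≤ n_f−1 = 2, the allowed l_f values are {0, 2}.
For l_f = 0: m_f ∈ {m_i−1, m_i, m_i+1} ∩ [−0, 0] = {0} → 1 state.
For l_f = 2: m_f ∈ {m_i−1, m_i, m_i+1} ∩ [−2, 2] = {-2, -1, 0} → 3 states.
Total: 4.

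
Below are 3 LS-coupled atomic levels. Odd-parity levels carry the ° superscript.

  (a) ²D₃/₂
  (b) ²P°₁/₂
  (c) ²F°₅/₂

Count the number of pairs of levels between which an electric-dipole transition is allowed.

2

(a)–(b): allowed.
(a)–(c): allowed.
(b)–(c): forbidden (parity, ΔL, ΔJ).
Allowed pairs: 2 of 3.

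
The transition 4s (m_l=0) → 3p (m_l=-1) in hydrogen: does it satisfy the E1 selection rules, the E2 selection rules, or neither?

Δl = 1 − 0 = +1; l_i + l_f = 1.
Δm_l = -1.
E1 (Δl = ±1, |Δm_l| ≤ 1): satisfied.
E2 (Δl = 0,±2, l_i+l_f ≥ 2, |Δm_l| ≤ 2): not satisfied.

E1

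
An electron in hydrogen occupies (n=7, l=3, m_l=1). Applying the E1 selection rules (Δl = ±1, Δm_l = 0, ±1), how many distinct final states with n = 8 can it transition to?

6

E1 requires Δl = ±1, so l_f ∈ {2, 4}; with 0 ≤ l_f ≤ n_f−1 = 7, the allowed l_f values are {2, 4}.
For l_f = 2: m_f ∈ {m_i−1, m_i, m_i+1} ∩ [−2, 2] = {0, 1, 2} → 3 states.
For l_f = 4: m_f ∈ {m_i−1, m_i, m_i+1} ∩ [−4, 4] = {0, 1, 2} → 3 states.
Total: 6.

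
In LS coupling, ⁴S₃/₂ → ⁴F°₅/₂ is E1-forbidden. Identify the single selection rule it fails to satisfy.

Parity must change: even → odd — satisfied.
ΔL = 0, ±1 (not L=0↔0): L: 0 → 3, ΔL = +3 — violated.
ΔJ = 0, ±1 (not J=0↔0): J: 3/2 → 5/2, ΔJ = +1 — satisfied.
ΔS = 0: S: 3/2 → 3/2 — satisfied.

the ΔL = 0, ±1 rule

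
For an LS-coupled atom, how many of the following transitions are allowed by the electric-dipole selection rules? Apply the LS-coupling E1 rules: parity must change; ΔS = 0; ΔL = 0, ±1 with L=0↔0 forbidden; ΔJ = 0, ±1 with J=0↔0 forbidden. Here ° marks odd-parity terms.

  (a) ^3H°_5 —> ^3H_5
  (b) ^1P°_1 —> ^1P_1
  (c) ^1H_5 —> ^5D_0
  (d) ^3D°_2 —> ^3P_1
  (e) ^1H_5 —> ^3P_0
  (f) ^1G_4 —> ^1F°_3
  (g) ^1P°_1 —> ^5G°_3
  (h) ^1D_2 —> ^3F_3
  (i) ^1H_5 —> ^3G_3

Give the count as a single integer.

4

(a) allowed
(b) allowed
(c) forbidden (parity, ΔS, ΔL, ΔJ fail)
(d) allowed
(e) forbidden (parity, ΔS, ΔL, ΔJ fail)
(f) allowed
(g) forbidden (parity, ΔS, ΔL, ΔJ fail)
(h) forbidden (parity, ΔS fail)
(i) forbidden (parity, ΔS, ΔJ fail)
Total allowed: 4 of 9.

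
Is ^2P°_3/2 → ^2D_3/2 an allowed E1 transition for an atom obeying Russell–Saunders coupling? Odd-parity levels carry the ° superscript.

Initial level: S=1/2, L=1, J=3/2, parity odd. Final level: S=1/2, L=2, J=3/2, parity even.
Parity must change: odd → even — satisfied.
ΔS = 0: S: 1/2 → 1/2 — satisfied.
ΔL = 0, ±1 (not L=0↔0): L: 1 → 2, ΔL = +1 — satisfied.
ΔJ = 0, ±1 (not J=0↔0): J: 3/2 → 3/2, ΔJ = +0 — satisfied.
All four E1 rules are satisfied.

allowed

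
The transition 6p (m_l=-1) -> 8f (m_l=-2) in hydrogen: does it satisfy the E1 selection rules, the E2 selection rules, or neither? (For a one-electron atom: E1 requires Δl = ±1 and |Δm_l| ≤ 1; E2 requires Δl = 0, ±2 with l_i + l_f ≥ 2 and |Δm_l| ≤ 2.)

Δl = 3 − 1 = +2; l_i + l_f = 4.
Δm_l = -1.
E1 (Δl = ±1, |Δm_l| ≤ 1): not satisfied.
E2 (Δl = 0,±2, l_i+l_f ≥ 2, |Δm_l| ≤ 2): satisfied.

E2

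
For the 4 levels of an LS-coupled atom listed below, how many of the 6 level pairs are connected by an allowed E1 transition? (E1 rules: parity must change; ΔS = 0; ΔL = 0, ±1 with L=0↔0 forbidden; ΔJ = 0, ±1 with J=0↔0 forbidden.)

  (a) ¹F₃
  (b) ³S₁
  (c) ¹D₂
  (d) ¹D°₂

(a)–(b): forbidden (parity, ΔS, ΔL, ΔJ).
(a)–(c): forbidden (parity).
(a)–(d): allowed.
(b)–(c): forbidden (parity, ΔS, ΔL).
(b)–(d): forbidden (ΔS, ΔL).
(c)–(d): allowed.
Allowed pairs: 2 of 6.

2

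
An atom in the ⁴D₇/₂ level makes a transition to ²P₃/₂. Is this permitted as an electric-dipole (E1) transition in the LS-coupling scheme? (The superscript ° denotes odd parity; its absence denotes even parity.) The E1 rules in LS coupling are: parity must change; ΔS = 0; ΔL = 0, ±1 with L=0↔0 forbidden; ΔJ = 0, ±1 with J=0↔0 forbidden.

forbidden

Parity must change: even → even — ✗.
ΔS = 0: S: 3/2 → 1/2 — ✗.
ΔL = 0, ±1 (not L=0↔0): L: 2 → 1, ΔL = -1 — ✓.
ΔJ = 0, ±1 (not J=0↔0): J: 7/2 → 3/2, ΔJ = -2 — ✗.
Rule(s) violated: parity, ΔS, ΔJ.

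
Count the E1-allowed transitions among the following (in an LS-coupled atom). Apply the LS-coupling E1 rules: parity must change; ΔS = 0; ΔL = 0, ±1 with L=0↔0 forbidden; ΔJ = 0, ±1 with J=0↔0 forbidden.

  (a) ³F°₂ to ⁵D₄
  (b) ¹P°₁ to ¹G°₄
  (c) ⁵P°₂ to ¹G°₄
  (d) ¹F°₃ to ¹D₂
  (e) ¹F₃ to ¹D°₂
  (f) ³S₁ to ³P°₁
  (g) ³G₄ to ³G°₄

(a) forbidden (ΔS, ΔJ fail)
(b) forbidden (parity, ΔL, ΔJ fail)
(c) forbidden (parity, ΔS, ΔL, ΔJ fail)
(d) allowed
(e) allowed
(f) allowed
(g) allowed
Total allowed: 4 of 7.

4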